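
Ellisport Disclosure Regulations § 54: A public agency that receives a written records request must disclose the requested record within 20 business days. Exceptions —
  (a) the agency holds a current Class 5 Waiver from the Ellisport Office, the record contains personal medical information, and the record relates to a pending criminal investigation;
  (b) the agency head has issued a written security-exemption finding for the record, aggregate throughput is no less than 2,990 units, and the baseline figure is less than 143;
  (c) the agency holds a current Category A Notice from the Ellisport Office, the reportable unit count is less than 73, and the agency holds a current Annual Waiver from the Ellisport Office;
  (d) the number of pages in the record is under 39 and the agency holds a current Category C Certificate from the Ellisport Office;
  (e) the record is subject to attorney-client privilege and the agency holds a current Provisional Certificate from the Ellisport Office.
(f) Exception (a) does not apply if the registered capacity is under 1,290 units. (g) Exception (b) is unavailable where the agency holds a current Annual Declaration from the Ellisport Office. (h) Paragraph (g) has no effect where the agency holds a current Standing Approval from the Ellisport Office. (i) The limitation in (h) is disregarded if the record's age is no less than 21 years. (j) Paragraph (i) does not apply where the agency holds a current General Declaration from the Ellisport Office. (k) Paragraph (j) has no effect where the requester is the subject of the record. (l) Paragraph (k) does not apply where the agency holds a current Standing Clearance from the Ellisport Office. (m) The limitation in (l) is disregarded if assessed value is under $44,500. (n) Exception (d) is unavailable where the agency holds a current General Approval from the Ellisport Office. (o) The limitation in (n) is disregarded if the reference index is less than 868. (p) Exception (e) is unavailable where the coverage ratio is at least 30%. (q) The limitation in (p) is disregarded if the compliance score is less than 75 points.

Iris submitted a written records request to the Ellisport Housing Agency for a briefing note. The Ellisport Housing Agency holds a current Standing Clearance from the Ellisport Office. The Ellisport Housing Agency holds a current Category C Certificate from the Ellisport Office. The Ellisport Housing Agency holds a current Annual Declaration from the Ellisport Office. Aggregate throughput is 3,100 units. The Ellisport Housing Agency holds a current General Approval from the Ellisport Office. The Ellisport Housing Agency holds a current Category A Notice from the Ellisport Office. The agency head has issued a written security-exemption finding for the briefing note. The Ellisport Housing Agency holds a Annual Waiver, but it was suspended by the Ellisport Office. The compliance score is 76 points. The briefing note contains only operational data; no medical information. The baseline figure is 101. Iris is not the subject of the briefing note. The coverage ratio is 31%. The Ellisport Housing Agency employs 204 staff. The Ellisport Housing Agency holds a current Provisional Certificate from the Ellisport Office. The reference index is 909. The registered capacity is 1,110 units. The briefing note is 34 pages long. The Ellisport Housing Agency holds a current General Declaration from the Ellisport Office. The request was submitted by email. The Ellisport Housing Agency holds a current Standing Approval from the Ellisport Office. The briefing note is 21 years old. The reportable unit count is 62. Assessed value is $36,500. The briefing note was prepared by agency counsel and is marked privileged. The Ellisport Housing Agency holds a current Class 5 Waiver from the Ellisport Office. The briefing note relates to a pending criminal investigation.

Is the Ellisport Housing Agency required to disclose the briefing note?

No — exception (b) applies; the Ellisport Housing Agency is not required to disclose the briefing note.

Exception (a) does not apply: the briefing note contains only operational data.
Exception (b)'s conditions are all satisfied: a written security-exemption finding has been issued; aggregate throughput is 3,100 units, meeting the 2,990 units threshold; the baseline figure is 101, less than the 143 limit. Under paragraphs (g)–(m): (g) would limit (b) — a current Annual Declaration is held — but (h) sets (g) aside: (h) applies — a current Standing Approval is held. (i) would limit (h) — the record's age is 21 years, meeting the 21 years threshold — but (j) sets (i) aside: (j) is triggered — a current General Declaration is held. (k) is not triggered (Iris is not the subject of the briefing note), so (j) stands. Exception (b) stands.
Exception (c) does not apply: the Annual Waiver is not current.
Exception (d) is satisfied on its face — the number of pages in the record is 34, under the 39 limit; a current Category C Certificate is held. Turning to paragraphs (n)–(o): (n) operates against (d): a current General Approval is held. (o), which would lift (n), is not engaged — the reference index is 909, not less than 868. So (d) is unavailable.
All of (e)'s requirements are met (the briefing note is privileged; a current Provisional Certificate is held). But applying paragraphs (p)–(q): (p) applies — the coverage ratio is 31%, meeting the 30% threshold. (q) does not operate here (the compliance score is 76 points, not less than 75 points), so (p) stands. So (e) is unavailable.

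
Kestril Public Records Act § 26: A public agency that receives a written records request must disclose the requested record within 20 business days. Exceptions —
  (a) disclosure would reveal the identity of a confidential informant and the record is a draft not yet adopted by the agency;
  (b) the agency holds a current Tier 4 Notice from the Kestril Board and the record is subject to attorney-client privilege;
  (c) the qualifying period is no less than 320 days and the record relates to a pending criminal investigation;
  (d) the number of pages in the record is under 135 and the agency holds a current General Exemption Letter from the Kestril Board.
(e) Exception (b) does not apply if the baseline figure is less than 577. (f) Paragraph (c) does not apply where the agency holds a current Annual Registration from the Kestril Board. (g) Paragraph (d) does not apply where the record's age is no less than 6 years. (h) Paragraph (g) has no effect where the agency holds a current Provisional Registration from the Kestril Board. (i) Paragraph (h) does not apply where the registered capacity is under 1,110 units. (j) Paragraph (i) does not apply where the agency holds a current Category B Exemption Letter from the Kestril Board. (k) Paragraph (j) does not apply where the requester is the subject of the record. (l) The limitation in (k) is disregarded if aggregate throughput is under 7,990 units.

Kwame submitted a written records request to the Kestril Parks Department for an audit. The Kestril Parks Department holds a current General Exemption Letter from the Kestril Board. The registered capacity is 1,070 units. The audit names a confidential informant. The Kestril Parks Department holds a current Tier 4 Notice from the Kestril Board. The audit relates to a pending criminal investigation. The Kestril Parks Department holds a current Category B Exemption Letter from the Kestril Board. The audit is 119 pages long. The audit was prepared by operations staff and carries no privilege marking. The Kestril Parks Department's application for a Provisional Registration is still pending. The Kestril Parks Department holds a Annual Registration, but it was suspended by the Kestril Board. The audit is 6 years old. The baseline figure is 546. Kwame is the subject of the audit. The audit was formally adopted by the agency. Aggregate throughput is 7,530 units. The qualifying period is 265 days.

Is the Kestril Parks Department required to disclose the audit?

Exception (a) fails — the audit has been formally adopted.
Exception (b) requires that the record is subject to attorney-client privilege; but the audit carries no privilege marking, so (b) is unavailable.
Exception (c) does not apply: the qualifying period is 265 days, short of 320 days.
Exception (d)'s conditions are all satisfied: the number of pages in the record is 119, under the 135 limit; a current General Exemption Letter is held. But applying paragraphs (g)–(l): (g) is engaged — the record's age is 6 years, meeting the 6 years threshold. (h), which would lift (g), is not engaged — no current Provisional Registration is held. Exception (d) does not apply.
No exception displaces § 26.

Yes — the Kestril Parks Department must disclose the audit.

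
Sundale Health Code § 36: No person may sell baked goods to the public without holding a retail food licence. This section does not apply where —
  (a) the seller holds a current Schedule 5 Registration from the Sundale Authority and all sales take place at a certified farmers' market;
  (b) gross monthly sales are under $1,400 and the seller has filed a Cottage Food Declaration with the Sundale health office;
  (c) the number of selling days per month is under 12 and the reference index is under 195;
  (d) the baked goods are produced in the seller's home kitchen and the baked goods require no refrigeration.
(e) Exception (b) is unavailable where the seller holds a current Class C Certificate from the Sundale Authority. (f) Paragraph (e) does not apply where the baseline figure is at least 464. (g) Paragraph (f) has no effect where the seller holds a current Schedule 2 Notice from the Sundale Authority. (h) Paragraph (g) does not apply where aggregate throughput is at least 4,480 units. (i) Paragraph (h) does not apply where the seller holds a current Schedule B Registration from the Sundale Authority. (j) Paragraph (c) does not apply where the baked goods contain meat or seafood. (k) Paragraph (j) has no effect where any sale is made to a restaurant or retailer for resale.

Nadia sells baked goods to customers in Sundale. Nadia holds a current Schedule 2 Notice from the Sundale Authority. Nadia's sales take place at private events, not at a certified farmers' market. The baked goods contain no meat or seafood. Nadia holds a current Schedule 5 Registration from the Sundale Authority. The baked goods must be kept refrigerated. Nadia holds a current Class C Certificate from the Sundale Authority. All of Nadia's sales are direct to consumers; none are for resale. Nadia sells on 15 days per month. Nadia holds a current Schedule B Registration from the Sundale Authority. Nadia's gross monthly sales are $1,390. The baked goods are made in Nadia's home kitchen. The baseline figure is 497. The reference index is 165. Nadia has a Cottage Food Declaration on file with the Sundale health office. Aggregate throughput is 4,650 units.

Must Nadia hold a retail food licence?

Exception (a) fails — sales are at private events, not a certified farmers' market.
Exception (b) is satisfied on its face — gross monthly sales are $1,390, under the $1,400 limit; a Cottage Food Declaration is on file. However, paragraphs (e)–(i) must be considered: (e) applies — a current Class C Certificate is held. (f) would limit (e) — the baseline figure is 497, meeting the 464 threshold — but (g) sets (f) aside: (g) operates against (f): a current Schedule 2 Notice is held. (h) would limit (g) — aggregate throughput is 4,650 units, meeting the 4,480 units threshold — but (i) sets (h) aside: (i) operates — a current Schedule B Registration is held. (b) is therefore removed.
Exception (c) requires that the number of selling days per month is under 12; but the number of selling days per month is 15, not under 12, so (c) is unavailable.
Exception (d) does not apply: the baked goods require refrigeration.
No exception displaces § 36.

Yes — Nadia must hold a retail food licence.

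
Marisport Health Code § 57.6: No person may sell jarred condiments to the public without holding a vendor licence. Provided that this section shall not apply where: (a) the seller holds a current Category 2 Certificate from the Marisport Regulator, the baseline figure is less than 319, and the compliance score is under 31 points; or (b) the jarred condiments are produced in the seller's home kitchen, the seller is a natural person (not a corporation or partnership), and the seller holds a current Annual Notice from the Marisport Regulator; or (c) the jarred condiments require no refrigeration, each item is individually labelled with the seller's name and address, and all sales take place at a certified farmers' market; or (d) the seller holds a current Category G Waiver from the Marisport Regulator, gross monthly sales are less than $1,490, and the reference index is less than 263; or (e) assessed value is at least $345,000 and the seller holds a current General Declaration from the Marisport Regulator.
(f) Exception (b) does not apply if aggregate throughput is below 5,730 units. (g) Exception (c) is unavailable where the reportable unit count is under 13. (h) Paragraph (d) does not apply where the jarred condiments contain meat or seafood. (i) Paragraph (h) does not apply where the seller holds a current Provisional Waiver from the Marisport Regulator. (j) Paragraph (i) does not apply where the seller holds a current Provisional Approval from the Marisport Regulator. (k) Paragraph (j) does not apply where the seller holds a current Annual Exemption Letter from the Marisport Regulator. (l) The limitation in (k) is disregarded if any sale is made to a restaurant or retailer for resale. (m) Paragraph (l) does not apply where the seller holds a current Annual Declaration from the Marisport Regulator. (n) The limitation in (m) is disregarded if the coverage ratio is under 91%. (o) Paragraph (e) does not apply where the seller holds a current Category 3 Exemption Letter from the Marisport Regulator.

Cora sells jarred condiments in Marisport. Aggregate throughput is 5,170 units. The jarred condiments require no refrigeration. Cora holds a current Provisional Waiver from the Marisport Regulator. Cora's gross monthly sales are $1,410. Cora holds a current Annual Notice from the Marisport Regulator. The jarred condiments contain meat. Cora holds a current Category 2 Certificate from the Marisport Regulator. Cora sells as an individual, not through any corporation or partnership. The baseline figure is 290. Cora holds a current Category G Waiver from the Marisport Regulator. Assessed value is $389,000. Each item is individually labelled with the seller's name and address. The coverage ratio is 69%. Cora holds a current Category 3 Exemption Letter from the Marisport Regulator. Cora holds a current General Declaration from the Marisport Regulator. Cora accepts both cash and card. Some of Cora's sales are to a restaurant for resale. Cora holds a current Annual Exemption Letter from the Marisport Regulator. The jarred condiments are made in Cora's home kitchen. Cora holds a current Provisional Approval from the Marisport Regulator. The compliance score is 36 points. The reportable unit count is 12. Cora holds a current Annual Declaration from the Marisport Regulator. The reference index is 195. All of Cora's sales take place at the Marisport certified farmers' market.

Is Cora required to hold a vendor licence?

Yes — Cora must hold a vendor licence.

Exception (a) requires that the compliance score is under 31 points; but the compliance score is 36 points, not under 31 points, so (a) is unavailable.
Exception (b): the jarred condiments are home-kitchen produced; the seller is a natural person; a current Annual Notice is held — every condition holds. But applying paragraph (f): (f) is engaged — aggregate throughput is 5,170 units, below the 5,730 units limit. So (b) is unavailable.
Exception (c) is satisfied on its face — the jarred condiments are shelf-stable; items are individually labelled; all sales are at a certified farmers' market. But applying paragraph (g): (g) operates against (c): the reportable unit count is 12, under the 13 limit. Exception (c) does not apply.
Exception (d) is satisfied on its face — a current Category G Waiver is held; gross monthly sales are $1,410, less than the $1,490 limit; the reference index is 195, less than the 263 limit. Turning to paragraphs (h)–(n): (h) is triggered — the jarred condiments contain meat. (i) would limit (h) — a current Provisional Waiver is held — but (j) sets (i) aside: (j) is triggered — a current Provisional Approval is held. (k) would limit (j) — a current Annual Exemption Letter is held — but (l) sets (k) aside: (l) operates against (k): some sales are to a restaurant for resale. (m) would limit (l) — a current Annual Declaration is held — but (n) sets (m) aside: (n) operates against (m): the coverage ratio is 69%, under the 91% limit. So (d) is unavailable.
Exception (e)'s conditions are all satisfied: assessed value is $389,000, meeting the $345,000 threshold; a current General Declaration is held. But: (o) operates against (e): a current Category 3 Exemption Letter is held. (e) is therefore removed.
No exception displaces § 57.6.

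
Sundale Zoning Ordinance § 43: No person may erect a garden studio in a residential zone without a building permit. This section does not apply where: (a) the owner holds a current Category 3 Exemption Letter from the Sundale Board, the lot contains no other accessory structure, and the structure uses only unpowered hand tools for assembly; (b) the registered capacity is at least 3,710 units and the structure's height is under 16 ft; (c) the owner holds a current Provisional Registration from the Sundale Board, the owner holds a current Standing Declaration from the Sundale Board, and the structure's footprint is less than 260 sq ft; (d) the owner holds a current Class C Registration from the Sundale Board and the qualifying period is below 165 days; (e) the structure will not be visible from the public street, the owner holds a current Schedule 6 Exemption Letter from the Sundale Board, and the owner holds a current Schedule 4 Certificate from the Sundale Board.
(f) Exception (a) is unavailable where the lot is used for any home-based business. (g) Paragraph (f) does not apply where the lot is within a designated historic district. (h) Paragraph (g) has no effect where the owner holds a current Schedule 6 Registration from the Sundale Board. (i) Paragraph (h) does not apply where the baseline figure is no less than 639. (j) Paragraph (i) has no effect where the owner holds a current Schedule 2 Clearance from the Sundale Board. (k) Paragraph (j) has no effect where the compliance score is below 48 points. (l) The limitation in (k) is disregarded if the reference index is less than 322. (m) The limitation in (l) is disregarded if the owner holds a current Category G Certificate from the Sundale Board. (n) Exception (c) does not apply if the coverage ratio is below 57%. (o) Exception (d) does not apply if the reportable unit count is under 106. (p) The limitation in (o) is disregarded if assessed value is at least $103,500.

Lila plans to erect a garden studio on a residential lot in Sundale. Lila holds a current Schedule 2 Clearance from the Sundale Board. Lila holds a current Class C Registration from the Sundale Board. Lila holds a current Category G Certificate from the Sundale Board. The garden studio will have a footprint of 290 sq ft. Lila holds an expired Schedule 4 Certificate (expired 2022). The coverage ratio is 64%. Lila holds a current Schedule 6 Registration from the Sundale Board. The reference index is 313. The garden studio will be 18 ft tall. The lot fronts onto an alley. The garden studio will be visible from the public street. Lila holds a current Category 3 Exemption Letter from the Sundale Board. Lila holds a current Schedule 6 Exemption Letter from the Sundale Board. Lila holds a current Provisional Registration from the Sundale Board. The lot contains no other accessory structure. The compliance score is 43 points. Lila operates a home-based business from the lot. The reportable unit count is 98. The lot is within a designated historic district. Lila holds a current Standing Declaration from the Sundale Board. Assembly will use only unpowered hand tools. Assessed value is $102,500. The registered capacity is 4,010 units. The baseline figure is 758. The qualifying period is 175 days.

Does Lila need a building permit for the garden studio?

Exception (a): a current Category 3 Exemption Letter is held; the lot has no other accessory structure; assembly uses only hand tools — every condition holds. Applying paragraphs (f)–(m): (f) would limit (a) — a home-based business operates on the lot — but (g) sets (f) aside: (g) operates against (f): the lot is in a historic district. (h) operates (a current Schedule 6 Registration is held), but yields to (i): (i) operates against (h): the baseline figure is 758, meeting the 639 threshold. (j) is engaged (a current Schedule 2 Clearance is held), but is set aside by (k): (k) applies — the compliance score is 43 points, below the 48 points limit. (l) is triggered (the reference index is 313, less than the 322 limit), but is set aside by (m): (m) operates against (l): a current Category G Certificate is held. (a) remains available.
Exception (b) requires that the structure's height is under 16 ft; but the structure's height is 18 ft, not under 16 ft, so (b) is unavailable.
Exception (c) requires that the structure's footprint is less than 260 sq ft; but the structure's footprint is 290 sq ft, not less than 260 sq ft, so (c) is unavailable.
Exception (d) does not apply: the qualifying period is 175 days, not below 165 days.
Exception (e) requires that the structure will not be visible from the public street; but the structure will be visible from the street, so (e) is unavailable.

No — exception (a) applies; Lila does not need a building permit.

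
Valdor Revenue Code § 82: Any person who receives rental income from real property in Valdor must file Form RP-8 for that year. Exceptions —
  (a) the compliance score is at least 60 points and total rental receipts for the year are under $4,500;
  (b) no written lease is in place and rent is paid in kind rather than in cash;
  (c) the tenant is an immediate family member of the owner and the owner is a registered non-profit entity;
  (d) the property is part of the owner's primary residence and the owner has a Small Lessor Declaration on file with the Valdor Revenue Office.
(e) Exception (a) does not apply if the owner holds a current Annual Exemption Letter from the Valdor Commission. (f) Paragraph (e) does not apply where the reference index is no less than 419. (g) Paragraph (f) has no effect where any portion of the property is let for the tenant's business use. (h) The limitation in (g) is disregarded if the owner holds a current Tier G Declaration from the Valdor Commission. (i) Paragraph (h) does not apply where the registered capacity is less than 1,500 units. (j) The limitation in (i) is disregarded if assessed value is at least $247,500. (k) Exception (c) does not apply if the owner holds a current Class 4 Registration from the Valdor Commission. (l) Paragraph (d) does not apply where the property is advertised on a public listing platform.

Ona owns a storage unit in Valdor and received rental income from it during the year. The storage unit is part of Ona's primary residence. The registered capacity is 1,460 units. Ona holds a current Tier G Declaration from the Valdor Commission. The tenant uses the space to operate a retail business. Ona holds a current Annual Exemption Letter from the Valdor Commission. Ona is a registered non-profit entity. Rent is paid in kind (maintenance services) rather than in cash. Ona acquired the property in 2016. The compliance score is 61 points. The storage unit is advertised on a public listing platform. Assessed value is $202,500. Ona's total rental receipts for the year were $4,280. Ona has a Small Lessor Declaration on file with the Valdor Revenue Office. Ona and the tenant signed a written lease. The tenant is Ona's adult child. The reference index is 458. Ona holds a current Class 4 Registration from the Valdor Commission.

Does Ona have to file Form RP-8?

Exception (a) is satisfied on its face — the compliance score is 61 points, meeting the 60 points threshold; total rental receipts for the year are $4,280, under the $4,500 limit. Turning to paragraphs (e)–(j): (e) operates against (a): a current Annual Exemption Letter is held. (f) would limit (e) — the reference index is 458, meeting the 419 threshold — but (g) sets (f) aside: (g) operates against (f): the space is let for business use. (h) operates (a current Tier G Declaration is held), but yields to (i): (i) is engaged — the registered capacity is 1,460 units, less than the 1,500 units limit. (j) does not operate here (assessed value is $202,500, short of $247,500), so (i) stands. (a) is therefore removed.
Exception (b) requires that no written lease is in place; but a written lease is in place, so (b) is unavailable.
Exception (c): the tenant is an immediate family member; Ona is a registered non-profit — every condition holds. Turning to paragraph (k): (k) operates against (c): a current Class 4 Registration is held. So (c) is unavailable.
Exception (d) is satisfied on its face — the storage unit is part of the primary residence; a Small Lessor Declaration is on file. Turning to paragraph (l): (l) operates against (d): the property is publicly advertised. (d) is therefore removed.
Every exception is unavailable, so the rule governs.

Yes — Ona must file Form RP-8.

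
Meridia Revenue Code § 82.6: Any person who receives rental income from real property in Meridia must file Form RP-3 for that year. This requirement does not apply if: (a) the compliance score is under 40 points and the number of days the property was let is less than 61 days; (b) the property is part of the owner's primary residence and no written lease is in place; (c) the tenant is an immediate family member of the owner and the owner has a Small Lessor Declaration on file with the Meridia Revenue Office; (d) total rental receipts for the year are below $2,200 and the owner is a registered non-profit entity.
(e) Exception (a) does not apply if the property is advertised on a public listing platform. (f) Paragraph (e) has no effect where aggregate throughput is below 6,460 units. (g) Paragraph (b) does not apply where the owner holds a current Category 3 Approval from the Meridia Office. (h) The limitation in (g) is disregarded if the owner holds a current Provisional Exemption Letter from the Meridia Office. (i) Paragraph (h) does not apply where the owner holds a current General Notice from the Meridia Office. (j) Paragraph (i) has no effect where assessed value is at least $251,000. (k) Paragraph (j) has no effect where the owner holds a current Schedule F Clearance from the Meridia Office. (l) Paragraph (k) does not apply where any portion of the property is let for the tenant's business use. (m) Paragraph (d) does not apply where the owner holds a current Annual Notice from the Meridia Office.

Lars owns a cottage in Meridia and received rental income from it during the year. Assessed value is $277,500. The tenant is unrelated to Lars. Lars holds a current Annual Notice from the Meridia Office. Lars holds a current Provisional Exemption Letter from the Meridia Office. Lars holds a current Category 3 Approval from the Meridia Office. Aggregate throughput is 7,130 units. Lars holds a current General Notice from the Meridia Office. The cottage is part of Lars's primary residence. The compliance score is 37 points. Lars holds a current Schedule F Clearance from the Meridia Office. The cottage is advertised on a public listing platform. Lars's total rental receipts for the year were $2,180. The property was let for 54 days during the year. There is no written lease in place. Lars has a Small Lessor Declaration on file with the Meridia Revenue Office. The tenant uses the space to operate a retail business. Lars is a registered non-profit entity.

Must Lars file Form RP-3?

No — exception (b) applies; Lars is not required to file Form RP-3.

Exception (a)'s conditions are all satisfied: the compliance score is 37 points, under the 40 points limit; the number of days the property was let is 54 days, less than the 61 days limit. Turning to paragraphs (e)–(f): (e) is triggered — the property is publicly advertised. (f) is not engaged (aggregate throughput is 7,130 units, not below 6,460 units), so (e) stands. Exception (a) does not apply.
Exception (b)'s conditions are all satisfied: the cottage is part of the primary residence; there is no written lease. Considering the limiting provisions: (g) operates (a current Category 3 Approval is held), but is set aside by (h): (h) operates against (g): a current Provisional Exemption Letter is held. (i) operates (a current General Notice is held), but is set aside by (j): (j) operates against (i): assessed value is $277,500, meeting the $251,000 threshold. (k) would limit (j) — a current Schedule F Clearance is held — but (l) sets (k) aside: (l) applies — the space is let for business use. Exception (b) stands.
Exception (c) fails — the tenant is unrelated to the owner.
All of (d)'s requirements are met (total rental receipts for the year are $2,180, below the $2,200 limit; Lars is a registered non-profit). Turning to paragraph (m): (m) operates against (d): a current Annual Notice is held. So (d) is unavailable.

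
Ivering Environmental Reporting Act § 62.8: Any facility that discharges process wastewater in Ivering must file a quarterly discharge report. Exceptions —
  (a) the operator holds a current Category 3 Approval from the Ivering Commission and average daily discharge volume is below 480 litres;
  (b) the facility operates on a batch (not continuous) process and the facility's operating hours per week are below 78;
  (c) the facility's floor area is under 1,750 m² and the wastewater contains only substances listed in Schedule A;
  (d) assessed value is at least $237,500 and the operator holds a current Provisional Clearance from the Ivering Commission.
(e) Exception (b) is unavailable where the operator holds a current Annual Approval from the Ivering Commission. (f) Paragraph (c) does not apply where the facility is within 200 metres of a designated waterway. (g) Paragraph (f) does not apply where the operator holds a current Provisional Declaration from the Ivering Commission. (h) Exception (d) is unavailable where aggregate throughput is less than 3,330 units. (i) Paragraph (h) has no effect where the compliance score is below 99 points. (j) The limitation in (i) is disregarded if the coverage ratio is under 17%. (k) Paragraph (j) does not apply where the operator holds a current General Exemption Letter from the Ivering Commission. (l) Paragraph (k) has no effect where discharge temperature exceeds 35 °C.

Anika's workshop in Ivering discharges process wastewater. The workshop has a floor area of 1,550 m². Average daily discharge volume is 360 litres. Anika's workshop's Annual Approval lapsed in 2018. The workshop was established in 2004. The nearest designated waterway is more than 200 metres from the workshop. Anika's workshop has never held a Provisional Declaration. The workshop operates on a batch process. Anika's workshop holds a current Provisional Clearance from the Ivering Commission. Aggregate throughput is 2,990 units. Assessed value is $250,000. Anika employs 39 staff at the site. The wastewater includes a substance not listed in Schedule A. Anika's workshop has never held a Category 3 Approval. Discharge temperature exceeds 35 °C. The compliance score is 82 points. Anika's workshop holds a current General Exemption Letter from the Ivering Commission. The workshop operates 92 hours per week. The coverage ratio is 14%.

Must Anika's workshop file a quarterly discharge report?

Yes — Anika's workshop must file a quarterly discharge report.

Exception (a) requires that the operator holds a current Category 3 Approval from the Ivering Commission; but no current Category 3 Approval is held, so (a) is unavailable.
Exception (b) requires that the facility's operating hours per week are below 78; but the facility's operating hours per week are 92, not below 78, so (b) is unavailable.
Exception (c) requires that the wastewater contains only substances listed in Schedule A; but the wastewater includes a non-Schedule-A substance, so (c) is unavailable.
All of (d)'s requirements are met (assessed value is $250,000, meeting the $237,500 threshold; a current Provisional Clearance is held). But applying paragraphs (h)–(l): (h) operates against (d): aggregate throughput is 2,990 units, less than the 3,330 units limit. (i) would limit (h) — the compliance score is 82 points, below the 99 points limit — but (j) sets (i) aside: (j) applies — the coverage ratio is 14%, under the 17% limit. (k) would limit (j) — a current General Exemption Letter is held — but (l) sets (k) aside: (l) operates against (k): discharge temperature exceeds 35 °C. So (d) is unavailable.
None of the exceptions is available; § 62.8 applies in full.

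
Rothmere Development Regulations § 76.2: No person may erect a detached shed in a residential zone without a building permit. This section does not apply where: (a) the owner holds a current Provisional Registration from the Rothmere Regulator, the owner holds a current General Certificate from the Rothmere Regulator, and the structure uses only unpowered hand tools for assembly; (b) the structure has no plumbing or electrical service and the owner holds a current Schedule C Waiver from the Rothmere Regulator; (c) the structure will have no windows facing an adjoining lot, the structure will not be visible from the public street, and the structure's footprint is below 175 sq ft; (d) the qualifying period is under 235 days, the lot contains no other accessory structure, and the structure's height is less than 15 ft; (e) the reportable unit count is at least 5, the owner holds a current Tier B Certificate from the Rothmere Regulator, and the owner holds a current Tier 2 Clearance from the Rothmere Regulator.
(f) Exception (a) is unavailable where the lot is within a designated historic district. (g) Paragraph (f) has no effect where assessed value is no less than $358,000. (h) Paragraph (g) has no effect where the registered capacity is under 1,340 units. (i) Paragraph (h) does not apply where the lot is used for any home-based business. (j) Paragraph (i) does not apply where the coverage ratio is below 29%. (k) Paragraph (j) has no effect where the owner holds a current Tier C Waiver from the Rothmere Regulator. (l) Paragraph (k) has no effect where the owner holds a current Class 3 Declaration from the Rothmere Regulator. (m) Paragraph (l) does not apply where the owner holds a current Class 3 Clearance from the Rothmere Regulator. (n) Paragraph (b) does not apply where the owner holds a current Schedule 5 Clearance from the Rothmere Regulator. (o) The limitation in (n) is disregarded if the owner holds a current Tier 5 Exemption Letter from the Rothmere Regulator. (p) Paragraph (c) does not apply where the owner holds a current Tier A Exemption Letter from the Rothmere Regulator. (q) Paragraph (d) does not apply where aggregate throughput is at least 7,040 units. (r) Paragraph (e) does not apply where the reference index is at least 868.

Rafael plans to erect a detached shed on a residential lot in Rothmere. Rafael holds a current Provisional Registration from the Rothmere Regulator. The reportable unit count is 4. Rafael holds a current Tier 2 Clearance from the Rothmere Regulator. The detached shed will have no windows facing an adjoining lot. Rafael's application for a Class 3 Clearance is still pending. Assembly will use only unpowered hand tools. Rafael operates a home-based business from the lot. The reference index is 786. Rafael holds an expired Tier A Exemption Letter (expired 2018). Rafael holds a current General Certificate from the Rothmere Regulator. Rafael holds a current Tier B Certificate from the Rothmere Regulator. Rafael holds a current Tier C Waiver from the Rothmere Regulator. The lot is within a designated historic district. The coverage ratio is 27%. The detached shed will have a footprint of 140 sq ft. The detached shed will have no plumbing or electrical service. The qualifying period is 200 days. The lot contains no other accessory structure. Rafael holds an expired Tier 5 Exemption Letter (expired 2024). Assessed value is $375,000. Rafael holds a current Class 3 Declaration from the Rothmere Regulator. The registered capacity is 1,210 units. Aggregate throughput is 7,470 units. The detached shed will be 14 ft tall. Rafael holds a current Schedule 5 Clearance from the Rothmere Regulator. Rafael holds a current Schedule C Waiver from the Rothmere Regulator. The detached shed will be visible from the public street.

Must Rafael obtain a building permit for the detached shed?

Exception (a): a current Provisional Registration is held; a current General Certificate is held; assembly uses only hand tools — every condition holds. Turning to paragraphs (f)–(m): (f) applies — the lot is in a historic district. (g) would limit (f) — assessed value is $375,000, meeting the $358,000 threshold — but (h) sets (g) aside: (h) is engaged — the registered capacity is 1,210 units, under the 1,340 units limit. (i) operates (a home-based business operates on the lot), but is itself disapplied by (j): (j) applies — the coverage ratio is 27%, below the 29% limit. (k) would limit (j) — a current Tier C Waiver is held — but (l) sets (k) aside: (l) operates against (k): a current Class 3 Declaration is held. (m), which would lift (l), is not engaged — the Class 3 Clearance is not current. So (a) is unavailable.
Exception (b)'s conditions are all satisfied: there is no plumbing or electrical service; a current Schedule C Waiver is held. But applying paragraphs (n)–(o): (n) operates against (b): a current Schedule 5 Clearance is held. (o) is not triggered (the Tier 5 Exemption Letter is not current), so (n) stands. (b) is therefore removed.
Exception (c) requires that the structure will not be visible from the public street; but the structure will be visible from the street, so (c) is unavailable.
Exception (d) is satisfied on its face — the qualifying period is 200 days, under the 235 days limit; the lot has no other accessory structure; the structure's height is 14 ft, less than the 15 ft limit. But: (q) operates — aggregate throughput is 7,470 units, meeting the 7,040 units threshold. (d) is therefore removed.
Exception (e) requires that the reportable unit count is at least 5; but the reportable unit count is 4, short of 5, so (e) is unavailable.
No exception applies. The general rule governs.

Yes — Rafael must obtain a building permit.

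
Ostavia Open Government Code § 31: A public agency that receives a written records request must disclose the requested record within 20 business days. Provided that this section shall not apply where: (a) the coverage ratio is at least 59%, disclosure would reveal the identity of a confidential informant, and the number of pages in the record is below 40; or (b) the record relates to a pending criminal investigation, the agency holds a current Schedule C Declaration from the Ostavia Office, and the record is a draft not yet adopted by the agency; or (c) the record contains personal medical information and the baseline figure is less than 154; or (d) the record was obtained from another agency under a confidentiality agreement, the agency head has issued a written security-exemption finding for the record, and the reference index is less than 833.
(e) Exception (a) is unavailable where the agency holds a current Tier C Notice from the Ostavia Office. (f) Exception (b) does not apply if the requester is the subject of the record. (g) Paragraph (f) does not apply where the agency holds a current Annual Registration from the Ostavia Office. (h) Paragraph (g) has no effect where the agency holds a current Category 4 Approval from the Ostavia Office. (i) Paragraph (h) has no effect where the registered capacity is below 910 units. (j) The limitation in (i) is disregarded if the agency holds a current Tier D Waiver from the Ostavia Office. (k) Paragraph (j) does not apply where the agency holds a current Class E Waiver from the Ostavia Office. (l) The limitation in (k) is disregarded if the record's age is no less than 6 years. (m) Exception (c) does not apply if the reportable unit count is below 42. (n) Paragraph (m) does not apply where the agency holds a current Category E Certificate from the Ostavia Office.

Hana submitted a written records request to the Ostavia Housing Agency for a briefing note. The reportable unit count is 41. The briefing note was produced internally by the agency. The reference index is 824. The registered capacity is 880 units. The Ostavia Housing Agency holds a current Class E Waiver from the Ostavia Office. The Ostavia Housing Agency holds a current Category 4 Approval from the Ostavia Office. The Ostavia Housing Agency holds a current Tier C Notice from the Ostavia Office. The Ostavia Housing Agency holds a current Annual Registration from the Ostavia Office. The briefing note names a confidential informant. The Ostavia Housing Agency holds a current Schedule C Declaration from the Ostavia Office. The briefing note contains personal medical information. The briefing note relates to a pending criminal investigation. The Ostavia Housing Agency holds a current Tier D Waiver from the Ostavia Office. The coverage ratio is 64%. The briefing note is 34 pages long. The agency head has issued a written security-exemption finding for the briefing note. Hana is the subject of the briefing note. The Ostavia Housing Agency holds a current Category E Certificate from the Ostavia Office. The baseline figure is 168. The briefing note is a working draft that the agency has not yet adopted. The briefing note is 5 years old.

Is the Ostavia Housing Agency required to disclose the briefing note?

All of (a)'s requirements are met (the coverage ratio is 64%, meeting the 59% threshold; the briefing note names a confidential informant; the number of pages in the record is 34, below the 40 limit). Turning to paragraph (e): (e) operates against (a): a current Tier C Notice is held. So (a) is unavailable.
Exception (b): the briefing note relates to a pending investigation; a current Schedule C Declaration is held; the briefing note is an unadopted draft — every condition holds. Considering the limiting provisions: (f) would limit (b) — Hana is the subject of the briefing note — but (g) sets (f) aside: (g) operates against (f): a current Annual Registration is held. (h) operates (a current Category 4 Approval is held), but yields to (i): (i) is engaged — the registered capacity is 880 units, below the 910 units limit. (j) is triggered (a current Tier D Waiver is held), but is set aside by (k): (k) operates against (j): a current Class E Waiver is held. (l) is not engaged (the record's age is 5 years, short of 6 years), so (k) stands. (b) remains available.
Exception (c) fails — the baseline figure is 168, not less than 154.
Exception (d) does not apply: the briefing note was produced internally.

No — exception (b) applies; the Ostavia Housing Agency is not required to disclose the briefing note.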